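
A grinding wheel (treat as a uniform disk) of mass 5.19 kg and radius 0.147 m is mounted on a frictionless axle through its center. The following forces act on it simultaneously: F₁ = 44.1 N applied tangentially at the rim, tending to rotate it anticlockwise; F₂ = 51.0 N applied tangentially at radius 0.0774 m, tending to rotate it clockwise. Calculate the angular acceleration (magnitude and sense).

α ≈ 45.2 rad/s², anticlockwise

I = ½MR² = (1/2)(5.19)(0.147)² = 0.05608 kg·m².
Taking anticlockwise as positive: τ₁ = +(44.1)(0.147) = +6.483 N·m; τ₂ = −(51.0)(0.0774) = −3.947 N·m.
Net torque τ = 2.535 N·m.
α = τ/I = 2.535/0.05608 = 45.21 rad/s².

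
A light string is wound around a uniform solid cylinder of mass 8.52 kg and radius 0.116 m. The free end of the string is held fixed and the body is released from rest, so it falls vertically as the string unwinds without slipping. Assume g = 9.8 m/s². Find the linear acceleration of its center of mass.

Translation: Mg − T = Ma. Rotation about the center: TR = Iα with I = ½MR².
With a = αR: T = (I/R²)a = (1/2)M a, so Mg = (1 + 0.5000)Ma.
a = g/(1 + 0.5000) = 9.8/1.500 = 6.533 m/s².

a ≈ 6.53 m/s²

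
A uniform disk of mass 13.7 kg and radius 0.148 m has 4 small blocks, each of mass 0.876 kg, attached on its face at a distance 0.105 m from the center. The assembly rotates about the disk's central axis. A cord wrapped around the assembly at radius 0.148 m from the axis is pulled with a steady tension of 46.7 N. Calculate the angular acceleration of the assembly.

I_disk = ½MR² = ½(13.7)(0.148)² = 0.1500 kg·m².
I_blocks = 4·m·r² = 4(0.876)(0.105)² = 0.03863 kg·m².
Total I = 0.1887 kg·m².
τ = F r = (46.7)(0.148) = 6.912 N·m.
α = τ/I = 6.912/0.1887 = 36.63 rad/s².

α ≈ 36.6 rad/s²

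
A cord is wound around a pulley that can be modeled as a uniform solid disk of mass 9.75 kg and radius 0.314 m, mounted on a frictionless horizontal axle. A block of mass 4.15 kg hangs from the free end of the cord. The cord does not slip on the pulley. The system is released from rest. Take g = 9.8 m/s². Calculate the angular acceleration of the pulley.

α ≈ 14.4 rad/s²

I = ½MR² = (1/2)(9.75)(0.314)² = 0.4807 kg·m².
Block: mg − T = ma. Pulley: TR = Iα. No-slip: a = αR, so T = (I/R²)a = 4.875·a.
Then mg = (m + 4.875)a, so a = (4.15)(9.8)/(4.15 + 4.875) = 4.506 m/s².
α = a/R = 4.506/0.314 = 14.35 rad/s².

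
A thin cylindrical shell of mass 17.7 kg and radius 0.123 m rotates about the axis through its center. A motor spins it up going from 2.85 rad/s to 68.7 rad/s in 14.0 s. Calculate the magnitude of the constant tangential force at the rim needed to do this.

F ≈ 10.2 N

I = MR² = (17.7)(0.123)² = 0.2678 kg·m².
α = Δω/Δt = (68.7 − 2.85)/14.0 = 4.704 rad/s².
The required torque is τ = Iα = (0.2678)(4.704) = 1.260 N·m.
A tangential force at the rim gives τ = FR, so F = τ/R = 1.260/0.123 = 10.24 N.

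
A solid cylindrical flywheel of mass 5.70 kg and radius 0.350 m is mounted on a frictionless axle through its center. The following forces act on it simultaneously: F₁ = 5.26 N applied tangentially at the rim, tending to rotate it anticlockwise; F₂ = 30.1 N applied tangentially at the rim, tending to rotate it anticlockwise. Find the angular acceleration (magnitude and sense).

I = ½MR² = (1/2)(5.70)(0.350)² = 0.3491 kg·m².
Taking anticlockwise as positive: τ₁ = +(5.26)(0.350) = +1.841 N·m; τ₂ = +(30.1)(0.350) = +10.54 N·m.
Net torque τ = 12.38 N·m.
α = τ/I = 12.38/0.3491 = 35.45 rad/s².

α ≈ 35.4 rad/s², anticlockwise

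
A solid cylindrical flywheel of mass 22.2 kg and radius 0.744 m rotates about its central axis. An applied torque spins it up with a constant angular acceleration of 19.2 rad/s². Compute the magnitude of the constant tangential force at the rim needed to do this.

F ≈ 159 N

I = ½MR² = (1/2)(22.2)(0.744)² = 6.144 kg·m².
The required torque is τ = Iα = (6.144)(19.20) = 118.0 N·m.
A tangential force at the rim gives τ = FR, so F = τ/R = 118.0/0.744 = 158.6 N.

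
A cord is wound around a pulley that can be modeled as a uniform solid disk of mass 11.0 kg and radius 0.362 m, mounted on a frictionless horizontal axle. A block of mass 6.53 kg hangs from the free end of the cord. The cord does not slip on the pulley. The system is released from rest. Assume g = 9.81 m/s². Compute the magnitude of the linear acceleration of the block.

a ≈ 5.32 m/s²

I = ½MR² = (1/2)(11.0)(0.362)² = 0.7207 kg·m².
Block: mg − T = ma. Pulley: TR = Iα. No-slip: a = αR, so T = (I/R²)a = 5.500·a.
Then mg = (m + 5.500)a, so a = (6.53)(9.81)/(6.53 + 5.500) = 5.325 m/s².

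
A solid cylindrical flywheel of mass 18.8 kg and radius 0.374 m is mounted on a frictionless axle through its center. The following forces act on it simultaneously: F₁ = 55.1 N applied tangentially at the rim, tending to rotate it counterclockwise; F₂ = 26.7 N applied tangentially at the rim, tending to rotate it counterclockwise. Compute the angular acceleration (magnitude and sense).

α ≈ 23.3 rad/s², counterclockwise

I = ½MR² = (1/2)(18.8)(0.374)² = 1.315 kg·m².
Taking counterclockwise as positive: τ₁ = +(55.1)(0.374) = +20.61 N·m; τ₂ = +(26.7)(0.374) = +9.986 N·m.
Net torque τ = 30.59 N·m.
α = τ/I = 30.59/1.315 = 23.27 rad/s².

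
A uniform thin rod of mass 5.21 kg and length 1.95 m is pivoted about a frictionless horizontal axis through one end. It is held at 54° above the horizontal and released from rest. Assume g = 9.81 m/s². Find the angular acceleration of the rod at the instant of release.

α ≈ 4.44 rad/s²

About the pivot, I = (1/3)ML² = (1/3)(5.21)(1.95)² = 6.604 kg·m².
The weight acts at the center, a distance L/2 = 0.9750 m from the pivot; τ = Mg(L/2) cos 54° = 29.29 N·m.
α = τ/I = 29.29/6.604 = 4.436 rad/s².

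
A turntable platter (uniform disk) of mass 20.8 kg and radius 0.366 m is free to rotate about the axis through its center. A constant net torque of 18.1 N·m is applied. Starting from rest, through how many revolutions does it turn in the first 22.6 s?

≈ 528 revolutions

I = ½MR² = (1/2)(20.8)(0.366)² = 1.393 kg·m².
α = τ/I = 18.1/1.393 = 12.99 rad/s².
θ = ½αt² = ½(12.99)(22.6)² = 3318 rad.
Revolutions = θ/(2π) = 528.1.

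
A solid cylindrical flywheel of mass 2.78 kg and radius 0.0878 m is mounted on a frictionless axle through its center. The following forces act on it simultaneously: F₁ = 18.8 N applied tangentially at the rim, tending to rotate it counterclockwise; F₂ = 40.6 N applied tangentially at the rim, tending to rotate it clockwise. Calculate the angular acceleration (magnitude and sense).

I = ½MR² = (1/2)(2.78)(0.0878)² = 0.01072 kg·m².
Taking counterclockwise as positive: τ₁ = +(18.8)(0.0878) = +1.651 N·m; τ₂ = −(40.6)(0.0878) = −3.565 N·m.
Net torque τ = -1.914 N·m.
α = τ/I = -1.914/0.01072 = -178.6 rad/s².

α ≈ 179 rad/s², clockwise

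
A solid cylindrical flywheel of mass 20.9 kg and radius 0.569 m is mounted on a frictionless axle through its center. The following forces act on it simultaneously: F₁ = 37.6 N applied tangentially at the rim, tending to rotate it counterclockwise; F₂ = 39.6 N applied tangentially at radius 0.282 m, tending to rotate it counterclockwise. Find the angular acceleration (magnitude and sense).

I = ½MR² = (1/2)(20.9)(0.569)² = 3.383 kg·m².
Taking counterclockwise as positive: τ₁ = +(37.6)(0.569) = +21.39 N·m; τ₂ = +(39.6)(0.282) = +11.17 N·m.
Net torque τ = 32.56 N·m.
α = τ/I = 32.56/3.383 = 9.624 rad/s².

α ≈ 9.62 rad/s², counterclockwise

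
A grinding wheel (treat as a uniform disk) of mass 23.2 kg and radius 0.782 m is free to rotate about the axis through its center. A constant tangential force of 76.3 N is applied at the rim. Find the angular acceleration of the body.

I = ½MR² = (1/2)(23.2)(0.782)² = 7.094 kg·m².
τ = F R = (76.3)(0.782) = 59.67 N·m.
Newton's second law for rotation, τ = Iα, gives α = τ/I = 59.67/7.094 = 8.411 rad/s².

α ≈ 8.41 rad/s²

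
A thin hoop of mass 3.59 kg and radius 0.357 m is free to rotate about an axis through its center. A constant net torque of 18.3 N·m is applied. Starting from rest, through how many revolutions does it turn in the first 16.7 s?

≈ 888 revolutions

I = MR² = (3.59)(0.357)² = 0.4575 kg·m².
α = τ/I = 18.3/0.4575 = 40.00 rad/s².
θ = ½αt² = ½(40.00)(16.7)² = 5577 rad.
Revolutions = θ/(2π) = 887.7.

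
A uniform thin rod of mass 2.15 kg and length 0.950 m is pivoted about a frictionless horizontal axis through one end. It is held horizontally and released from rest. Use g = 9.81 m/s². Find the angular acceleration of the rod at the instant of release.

α ≈ 15.5 rad/s²

About the pivot, I = (1/3)ML² = (1/3)(2.15)(0.950)² = 0.6468 kg·m².
The weight acts at the center, a distance L/2 = 0.4750 m from the pivot; τ = Mg(L/2) = 10.02 N·m.
α = τ/I = 10.02/0.6468 = 15.49 rad/s².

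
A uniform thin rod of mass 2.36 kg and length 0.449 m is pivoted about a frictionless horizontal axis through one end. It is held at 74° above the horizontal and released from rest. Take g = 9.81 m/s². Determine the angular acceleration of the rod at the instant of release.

α ≈ 9.03 rad/s²

About the pivot, I = (1/3)ML² = (1/3)(2.36)(0.449)² = 0.1586 kg·m².
The weight acts at the center, a distance L/2 = 0.2245 m from the pivot; τ = Mg(L/2) cos 74° = 1.433 N·m.
α = τ/I = 1.433/0.1586 = 9.033 rad/s².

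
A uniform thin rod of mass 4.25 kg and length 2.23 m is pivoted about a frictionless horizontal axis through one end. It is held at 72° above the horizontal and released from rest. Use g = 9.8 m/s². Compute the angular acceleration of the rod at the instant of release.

α ≈ 2.04 rad/s²

About the pivot, I = (1/3)ML² = (1/3)(4.25)(2.23)² = 7.045 kg·m².
The weight acts at the center, a distance L/2 = 1.115 m from the pivot; τ = Mg(L/2) cos 72° = 14.35 N·m.
α = τ/I = 14.35/7.045 = 2.037 rad/s².
(Equivalently α = (3g/(2L)) cos 72° = 2.037 rad/s².)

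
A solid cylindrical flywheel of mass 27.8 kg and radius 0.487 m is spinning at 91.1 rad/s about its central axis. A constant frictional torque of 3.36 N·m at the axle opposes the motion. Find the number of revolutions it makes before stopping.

≈ 648 revolutions

I = ½MR² = (1/2)(27.8)(0.487)² = 3.297 kg·m².
The net torque has magnitude 3.36 N·m, opposing ω.
|α| = τ/I = 3.360/3.297 = 1.019 rad/s² (deceleration).
ω² = ω₀² − 2|α|θ with ω = 0 ⇒ θ = ω₀²/(2|α|) = 4071 rad = 648.0 rev.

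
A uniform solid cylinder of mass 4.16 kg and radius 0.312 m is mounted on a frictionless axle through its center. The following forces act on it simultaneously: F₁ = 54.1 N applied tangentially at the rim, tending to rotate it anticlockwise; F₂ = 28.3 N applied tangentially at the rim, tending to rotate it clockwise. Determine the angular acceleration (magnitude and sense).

I = ½MR² = (1/2)(4.16)(0.312)² = 0.2025 kg·m².
Taking anticlockwise as positive: τ₁ = +(54.1)(0.312) = +16.88 N·m; τ₂ = −(28.3)(0.312) = −8.830 N·m.
Net torque τ = 8.050 N·m.
α = τ/I = 8.050/0.2025 = 39.76 rad/s².

α ≈ 39.8 rad/s², anticlockwise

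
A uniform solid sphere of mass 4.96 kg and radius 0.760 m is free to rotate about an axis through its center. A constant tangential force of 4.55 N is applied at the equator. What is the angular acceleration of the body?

α ≈ 3.02 rad/s²

I = (2/5)MR² = (2/5)(4.96)(0.760)² = 1.146 kg·m².
τ = F R = (4.55)(0.760) = 3.458 N·m.
From τ = Iα: α = 3.458/1.146 = 3.018 rad/s².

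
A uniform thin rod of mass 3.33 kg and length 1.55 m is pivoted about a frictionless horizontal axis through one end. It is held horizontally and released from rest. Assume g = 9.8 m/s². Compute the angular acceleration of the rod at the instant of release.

α ≈ 9.48 rad/s²

About the pivot, I = (1/3)ML² = (1/3)(3.33)(1.55)² = 2.667 kg·m².
The weight acts at the center, a distance L/2 = 0.7750 m from the pivot; τ = Mg(L/2) = 25.29 N·m.
α = τ/I = 25.29/2.667 = 9.484 rad/s².
(Equivalently α = (3g/(2L)) = 9.484 rad/s².)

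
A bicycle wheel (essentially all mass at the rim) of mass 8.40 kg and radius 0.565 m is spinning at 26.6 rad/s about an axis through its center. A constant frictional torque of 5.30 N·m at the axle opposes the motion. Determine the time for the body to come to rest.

I = MR² = (8.40)(0.565)² = 2.681 kg·m².
The net torque has magnitude 5.30 N·m, opposing ω.
|α| = τ/I = 5.300/2.681 = 1.977 rad/s² (deceleration).
0 = ω₀ − |α|t ⇒ t = ω₀/|α| = 26.6/1.977 = 13.46 s.

t ≈ 13.5 s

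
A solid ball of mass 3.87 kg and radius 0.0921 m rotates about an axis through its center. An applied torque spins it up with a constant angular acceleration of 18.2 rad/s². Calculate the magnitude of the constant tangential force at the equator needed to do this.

F ≈ 2.59 N

I = (2/5)MR² = (2/5)(3.87)(0.0921)² = 0.01313 kg·m².
The required torque is τ = Iα = (0.01313)(18.20) = 0.2390 N·m.
A tangential force at the equator gives τ = FR, so F = τ/R = 0.2390/0.0921 = 2.595 N.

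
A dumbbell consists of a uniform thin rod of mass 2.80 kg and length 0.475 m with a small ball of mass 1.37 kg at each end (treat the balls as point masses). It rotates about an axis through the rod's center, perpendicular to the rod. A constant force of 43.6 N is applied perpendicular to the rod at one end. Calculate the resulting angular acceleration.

α ≈ 50.0 rad/s²

I_rod = (1/12)ML² = (1/12)(2.80)(0.475)² = 0.05265 kg·m².
I_balls = 2·m·(L/2)² = 2(1.37)(0.2375)² = 0.1546 kg·m².
Total I = 0.2072 kg·m².
τ = F·(L/2) = (43.6)(0.237) = 10.36 N·m.
α = τ/I = 10.36/0.2072 = 49.98 rad/s².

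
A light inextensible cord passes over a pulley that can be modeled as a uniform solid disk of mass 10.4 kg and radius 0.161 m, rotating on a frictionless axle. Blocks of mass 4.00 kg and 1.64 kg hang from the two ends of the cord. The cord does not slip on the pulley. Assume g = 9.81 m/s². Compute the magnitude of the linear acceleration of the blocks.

I = ½MR² = (1/2)(10.4)(0.161)² = 0.1348 kg·m².
Heavier block: m₁g − T₁ = m₁a. Lighter block: T₂ − m₂g = m₂a.
Pulley: (T₁ − T₂)R = Iα = I(a/R), so T₁ − T₂ = (I/R²)a = (1/2)M_p a = 5.200·a.
Adding the three: (m₁ − m₂)g = (m₁ + m₂ + 5.200)a, so a = (4.00 − 1.64)(9.81)/(4.00 + 1.64 + 5.200) = 2.136 m/s².

a ≈ 2.14 m/s²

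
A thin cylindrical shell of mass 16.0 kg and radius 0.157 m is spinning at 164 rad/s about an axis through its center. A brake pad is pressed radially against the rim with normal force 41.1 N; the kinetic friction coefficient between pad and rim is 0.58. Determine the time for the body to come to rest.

I = MR² = (16.0)(0.157)² = 0.3944 kg·m².
Friction force f = μN = (0.58)(41.1) = 23.84 N at the rim; torque magnitude τ = fR = 3.743 N·m, opposing ω.
|α| = τ/I = 3.743/0.3944 = 9.490 rad/s² (deceleration).
0 = ω₀ − |α|t ⇒ t = ω₀/|α| = 164/9.490 = 17.28 s.

t ≈ 17.3 s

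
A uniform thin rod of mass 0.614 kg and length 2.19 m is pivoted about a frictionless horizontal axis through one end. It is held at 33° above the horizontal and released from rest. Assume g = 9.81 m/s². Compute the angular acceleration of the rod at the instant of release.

α ≈ 5.64 rad/s²

About the pivot, I = (1/3)ML² = (1/3)(0.614)(2.19)² = 0.9816 kg·m².
The weight acts at the center, a distance L/2 = 1.095 m from the pivot; τ = Mg(L/2) cos 33° = 5.531 N·m.
α = τ/I = 5.531/0.9816 = 5.635 rad/s².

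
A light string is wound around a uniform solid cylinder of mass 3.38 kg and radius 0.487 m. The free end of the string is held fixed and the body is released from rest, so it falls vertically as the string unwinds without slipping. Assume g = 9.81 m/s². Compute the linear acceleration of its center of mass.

Translation: Mg − T = Ma. Rotation about the center: TR = Iα with I = ½MR².
With a = αR: T = (I/R²)a = (1/2)M a, so Mg = (1 + 0.5000)Ma.
a = g/(1 + 0.5000) = 9.81/1.500 = 6.540 m/s².

a ≈ 6.54 m/s²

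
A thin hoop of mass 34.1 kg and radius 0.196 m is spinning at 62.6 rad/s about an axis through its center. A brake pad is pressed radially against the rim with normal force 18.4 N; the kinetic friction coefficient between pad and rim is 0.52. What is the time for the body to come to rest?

t ≈ 43.7 s

I = MR² = (34.1)(0.196)² = 1.310 kg·m².
Friction force f = μN = (0.52)(18.4) = 9.568 N at the rim; torque magnitude τ = fR = 1.875 N·m, opposing ω.
|α| = τ/I = 1.875/1.310 = 1.432 rad/s² (deceleration).
0 = ω₀ − |α|t ⇒ t = ω₀/|α| = 62.6/1.432 = 43.73 s.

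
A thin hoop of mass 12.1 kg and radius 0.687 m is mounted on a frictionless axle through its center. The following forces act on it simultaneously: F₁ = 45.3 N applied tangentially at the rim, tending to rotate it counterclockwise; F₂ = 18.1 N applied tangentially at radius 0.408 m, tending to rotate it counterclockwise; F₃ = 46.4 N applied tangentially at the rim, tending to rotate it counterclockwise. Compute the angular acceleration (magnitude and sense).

α ≈ 12.3 rad/s², counterclockwise

I = MR² = (12.1)(0.687)² = 5.711 kg·m².
Taking counterclockwise as positive: τ₁ = +(45.3)(0.687) = +31.12 N·m; τ₂ = +(18.1)(0.408) = +7.385 N·m; τ₃ = +(46.4)(0.687) = +31.88 N·m.
Net torque τ = 70.38 N·m.
α = τ/I = 70.38/5.711 = 12.32 rad/s².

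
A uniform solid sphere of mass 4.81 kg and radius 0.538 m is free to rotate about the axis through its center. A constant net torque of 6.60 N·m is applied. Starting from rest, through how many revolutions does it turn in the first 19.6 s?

I = (2/5)MR² = (2/5)(4.81)(0.538)² = 0.5569 kg·m².
α = τ/I = 6.60/0.5569 = 11.85 rad/s².
θ = ½αt² = ½(11.85)(19.6)² = 2276 rad.
Revolutions = θ/(2π) = 362.3.

≈ 362 revolutions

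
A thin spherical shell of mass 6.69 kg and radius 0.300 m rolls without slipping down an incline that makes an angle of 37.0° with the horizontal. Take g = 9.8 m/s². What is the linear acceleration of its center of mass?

a ≈ 3.54 m/s²

Translation along the incline: Mg sinθ − f = Ma.
Rotation about the center: fR = Iα with I = (2/3)MR². No-slip gives a = αR, so f = (I/R²)a = (2/3)M a.
Substituting: Mg sinθ = (1 + 0.6667)Ma, so a = g sinθ/(1 + 0.6667) = (9.8) sin 37.0° / 1.667 = 3.539 m/s².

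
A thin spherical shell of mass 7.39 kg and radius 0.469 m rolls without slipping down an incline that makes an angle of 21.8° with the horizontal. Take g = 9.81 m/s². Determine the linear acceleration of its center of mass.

Translation along the incline: Mg sinθ − f = Ma.
Rotation about the center: fR = Iα with I = (2/3)MR². No-slip gives a = αR, so f = (I/R²)a = (2/3)M a.
Substituting: Mg sinθ = (1 + 0.6667)Ma, so a = g sinθ/(1 + 0.6667) = (9.81) sin 21.8° / 1.667 = 2.186 m/s².

a ≈ 2.19 m/s²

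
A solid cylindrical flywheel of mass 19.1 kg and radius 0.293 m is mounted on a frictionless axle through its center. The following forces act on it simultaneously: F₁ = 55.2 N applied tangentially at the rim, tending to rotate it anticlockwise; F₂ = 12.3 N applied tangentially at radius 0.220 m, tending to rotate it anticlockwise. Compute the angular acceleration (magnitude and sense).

α ≈ 23.0 rad/s², anticlockwise

I = ½MR² = (1/2)(19.1)(0.293)² = 0.8199 kg·m².
Taking anticlockwise as positive: τ₁ = +(55.2)(0.293) = +16.17 N·m; τ₂ = +(12.3)(0.220) = +2.706 N·m.
Net torque τ = 18.88 N·m.
α = τ/I = 18.88/0.8199 = 23.03 rad/s².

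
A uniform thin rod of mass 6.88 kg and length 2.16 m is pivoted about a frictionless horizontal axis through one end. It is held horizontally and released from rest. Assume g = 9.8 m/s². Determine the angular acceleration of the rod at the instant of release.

α ≈ 6.81 rad/s²

About the pivot, I = (1/3)ML² = (1/3)(6.88)(2.16)² = 10.70 kg·m².
The weight acts at the center, a distance L/2 = 1.080 m from the pivot; τ = Mg(L/2) = 72.82 N·m.
α = τ/I = 72.82/10.70 = 6.806 rad/s².
(Equivalently α = (3g/(2L)) = 6.806 rad/s².)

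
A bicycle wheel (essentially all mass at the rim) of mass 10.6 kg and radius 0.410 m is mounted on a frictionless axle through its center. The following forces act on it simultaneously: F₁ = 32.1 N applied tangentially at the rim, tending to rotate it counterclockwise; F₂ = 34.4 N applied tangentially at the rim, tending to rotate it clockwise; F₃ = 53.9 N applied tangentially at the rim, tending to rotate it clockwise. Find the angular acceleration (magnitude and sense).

I = MR² = (10.6)(0.410)² = 1.782 kg·m².
Taking counterclockwise as positive: τ₁ = +(32.1)(0.410) = +13.16 N·m; τ₂ = −(34.4)(0.410) = −14.10 N·m; τ₃ = −(53.9)(0.410) = −22.10 N·m.
Net torque τ = -23.04 N·m.
α = τ/I = -23.04/1.782 = -12.93 rad/s².

α ≈ 12.9 rad/s², clockwise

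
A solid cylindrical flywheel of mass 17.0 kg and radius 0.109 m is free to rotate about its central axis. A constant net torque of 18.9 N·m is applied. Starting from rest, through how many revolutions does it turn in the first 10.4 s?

≈ 1610 revolutions

I = ½MR² = (1/2)(17.0)(0.109)² = 0.1010 kg·m².
α = τ/I = 18.9/0.1010 = 187.2 rad/s².
θ = ½αt² = ½(187.2)(10.4)² = 10120 rad.
Revolutions = θ/(2π) = 1611.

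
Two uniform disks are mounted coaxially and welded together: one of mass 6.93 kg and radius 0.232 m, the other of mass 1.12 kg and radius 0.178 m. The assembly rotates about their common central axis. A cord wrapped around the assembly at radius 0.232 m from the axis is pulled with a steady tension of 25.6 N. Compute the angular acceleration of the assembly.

α ≈ 29.1 rad/s²

I = ½M₁R₁² + ½M₂R₂² = ½(6.93)(0.232)² + ½(1.12)(0.178)² = 0.2042 kg·m².
τ = F r = (25.6)(0.232) = 5.939 N·m.
α = τ/I = 5.939/0.2042 = 29.08 rad/s².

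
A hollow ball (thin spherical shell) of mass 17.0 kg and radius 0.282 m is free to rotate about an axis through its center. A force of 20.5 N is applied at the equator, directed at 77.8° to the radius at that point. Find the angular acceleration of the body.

I = (2/3)MR² = (2/3)(17.0)(0.282)² = 0.9013 kg·m².
Only the tangential component produces torque: τ = F R sinθ = (20.5)(0.282) sin 77.8° = 5.650 N·m.
Newton's second law for rotation, τ = Iα, gives α = τ/I = 5.650/0.9013 = 6.269 rad/s².

α ≈ 6.27 rad/s²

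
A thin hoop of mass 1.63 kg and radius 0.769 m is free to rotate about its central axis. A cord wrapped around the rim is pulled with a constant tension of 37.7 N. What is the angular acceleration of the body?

α ≈ 30.1 rad/s²

I = MR² = (1.63)(0.769)² = 0.9639 kg·m².
τ = F R = (37.7)(0.769) = 28.99 N·m.
Newton's second law for rotation, τ = Iα, gives α = τ/I = 28.99/0.9639 = 30.08 rad/s².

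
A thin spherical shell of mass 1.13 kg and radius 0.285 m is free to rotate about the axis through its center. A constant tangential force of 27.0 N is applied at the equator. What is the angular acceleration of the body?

I = (2/3)MR² = (2/3)(1.13)(0.285)² = 0.06119 kg·m².
τ = F R = (27.0)(0.285) = 7.695 N·m.
Newton's second law for rotation, τ = Iα, gives α = τ/I = 7.695/0.06119 = 125.8 rad/s².

α ≈ 126 rad/s²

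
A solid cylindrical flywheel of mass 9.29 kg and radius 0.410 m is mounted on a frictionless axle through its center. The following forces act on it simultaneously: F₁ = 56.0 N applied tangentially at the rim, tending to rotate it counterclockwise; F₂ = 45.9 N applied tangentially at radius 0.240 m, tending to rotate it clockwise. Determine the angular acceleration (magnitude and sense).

I = ½MR² = (1/2)(9.29)(0.410)² = 0.7808 kg·m².
Taking counterclockwise as positive: τ₁ = +(56.0)(0.410) = +22.96 N·m; τ₂ = −(45.9)(0.240) = −11.02 N·m.
Net torque τ = 11.94 N·m.
α = τ/I = 11.94/0.7808 = 15.30 rad/s².

α ≈ 15.3 rad/s², counterclockwise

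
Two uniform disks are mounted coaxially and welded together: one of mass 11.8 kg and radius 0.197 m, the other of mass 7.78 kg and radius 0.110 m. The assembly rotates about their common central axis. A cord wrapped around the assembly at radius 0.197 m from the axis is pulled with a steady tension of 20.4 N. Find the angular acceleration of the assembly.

I = ½M₁R₁² + ½M₂R₂² = ½(11.8)(0.197)² + ½(7.78)(0.110)² = 0.2760 kg·m².
τ = F r = (20.4)(0.197) = 4.019 N·m.
α = τ/I = 4.019/0.2760 = 14.56 rad/s².

α ≈ 14.6 rad/s²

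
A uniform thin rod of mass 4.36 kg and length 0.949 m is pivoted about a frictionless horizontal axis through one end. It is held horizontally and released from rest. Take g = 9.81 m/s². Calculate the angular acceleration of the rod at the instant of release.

About the pivot, I = (1/3)ML² = (1/3)(4.36)(0.949)² = 1.309 kg·m².
The weight acts at the center, a distance L/2 = 0.4745 m from the pivot; τ = Mg(L/2) = 20.30 N·m.
α = τ/I = 20.30/1.309 = 15.51 rad/s².
(Equivalently α = (3g/(2L)) = 15.51 rad/s².)

α ≈ 15.5 rad/s²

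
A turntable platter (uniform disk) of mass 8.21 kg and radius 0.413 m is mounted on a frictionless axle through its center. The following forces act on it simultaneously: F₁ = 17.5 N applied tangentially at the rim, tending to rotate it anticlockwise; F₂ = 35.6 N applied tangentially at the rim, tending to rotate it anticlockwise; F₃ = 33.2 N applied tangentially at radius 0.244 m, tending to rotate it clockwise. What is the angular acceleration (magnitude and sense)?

I = ½MR² = (1/2)(8.21)(0.413)² = 0.7002 kg·m².
Taking anticlockwise as positive: τ₁ = +(17.5)(0.413) = +7.228 N·m; τ₂ = +(35.6)(0.413) = +14.70 N·m; τ₃ = −(33.2)(0.244) = −8.101 N·m.
Net torque τ = 13.83 N·m.
α = τ/I = 13.83/0.7002 = 19.75 rad/s².

α ≈ 19.8 rad/s², anticlockwise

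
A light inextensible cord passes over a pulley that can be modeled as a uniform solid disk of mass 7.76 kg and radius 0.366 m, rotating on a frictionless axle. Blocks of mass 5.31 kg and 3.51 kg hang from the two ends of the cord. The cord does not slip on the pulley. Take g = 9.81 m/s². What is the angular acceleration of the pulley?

α ≈ 3.80 rad/s²

I = ½MR² = (1/2)(7.76)(0.366)² = 0.5197 kg·m².
Heavier block: m₁g − T₁ = m₁a. Lighter block: T₂ − m₂g = m₂a.
Pulley: (T₁ − T₂)R = Iα = I(a/R), so T₁ − T₂ = (I/R²)a = (1/2)M_p a = 3.880·a.
Adding the three: (m₁ − m₂)g = (m₁ + m₂ + 3.880)a, so a = (5.31 − 3.51)(9.81)/(5.31 + 3.51 + 3.880) = 1.390 m/s².
α = a/R = 1.390/0.366 = 3.799 rad/s².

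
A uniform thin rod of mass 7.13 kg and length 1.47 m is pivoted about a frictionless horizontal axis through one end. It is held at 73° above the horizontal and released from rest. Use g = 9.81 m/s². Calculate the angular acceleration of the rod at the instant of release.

α ≈ 2.93 rad/s²

About the pivot, I = (1/3)ML² = (1/3)(7.13)(1.47)² = 5.136 kg·m².
The weight acts at the center, a distance L/2 = 0.7350 m from the pivot; τ = Mg(L/2) cos 73° = 15.03 N·m.
α = τ/I = 15.03/5.136 = 2.927 rad/s².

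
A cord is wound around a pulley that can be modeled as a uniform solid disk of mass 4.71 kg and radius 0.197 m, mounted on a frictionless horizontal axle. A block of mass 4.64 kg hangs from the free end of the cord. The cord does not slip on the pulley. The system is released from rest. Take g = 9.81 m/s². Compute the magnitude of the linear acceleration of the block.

I = ½MR² = (1/2)(4.71)(0.197)² = 0.09140 kg·m².
Block: mg − T = ma. Pulley: TR = Iα. No-slip: a = αR, so T = (I/R²)a = 2.355·a.
Then mg = (m + 2.355)a, so a = (4.64)(9.81)/(4.64 + 2.355) = 6.507 m/s².

a ≈ 6.51 m/s²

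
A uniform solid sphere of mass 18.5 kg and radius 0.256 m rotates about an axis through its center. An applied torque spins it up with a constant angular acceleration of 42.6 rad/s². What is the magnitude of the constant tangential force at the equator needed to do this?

I = (2/5)MR² = (2/5)(18.5)(0.256)² = 0.4850 kg·m².
The required torque is τ = Iα = (0.4850)(42.60) = 20.66 N·m.
A tangential force at the equator gives τ = FR, so F = τ/R = 20.66/0.256 = 80.70 N.

F ≈ 80.7 N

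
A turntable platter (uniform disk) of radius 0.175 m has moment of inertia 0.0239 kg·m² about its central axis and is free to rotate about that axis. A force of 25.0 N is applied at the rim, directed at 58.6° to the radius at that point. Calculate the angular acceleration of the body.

α ≈ 156 rad/s²

Only the tangential component produces torque: τ = F R sinθ = (25.0)(0.175) sin 58.6° = 3.734 N·m.
From τ = Iα: α = 3.734/0.02390 = 156.2 rad/s².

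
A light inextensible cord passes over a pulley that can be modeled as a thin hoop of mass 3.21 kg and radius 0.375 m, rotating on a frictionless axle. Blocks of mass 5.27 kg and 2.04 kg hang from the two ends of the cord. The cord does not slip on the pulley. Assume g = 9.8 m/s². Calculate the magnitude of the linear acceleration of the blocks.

I = MR² = (3.21)(0.375)² = 0.4514 kg·m².
Heavier block: m₁g − T₁ = m₁a. Lighter block: T₂ − m₂g = m₂a.
Pulley: (T₁ − T₂)R = Iα = I(a/R), so T₁ − T₂ = (I/R²)a = 1·M_p a = 3.210·a.
Adding the three: (m₁ − m₂)g = (m₁ + m₂ + 3.210)a, so a = (5.27 − 2.04)(9.8)/(5.27 + 2.04 + 3.210) = 3.009 m/s².

a ≈ 3.01 m/s²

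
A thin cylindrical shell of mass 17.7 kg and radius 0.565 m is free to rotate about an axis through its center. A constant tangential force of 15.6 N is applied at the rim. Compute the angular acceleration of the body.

I = MR² = (17.7)(0.565)² = 5.650 kg·m².
τ = F R = (15.6)(0.565) = 8.814 N·m.
Newton's second law for rotation, τ = Iα, gives α = τ/I = 8.814/5.650 = 1.560 rad/s².

α ≈ 1.56 rad/s²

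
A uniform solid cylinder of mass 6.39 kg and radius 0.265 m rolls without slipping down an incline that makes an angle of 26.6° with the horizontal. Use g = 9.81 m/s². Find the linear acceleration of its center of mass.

Translation along the incline: Mg sinθ − f = Ma.
Rotation about the center: fR = Iα with I = ½MR². No-slip gives a = αR, so f = (I/R²)a = (1/2)M a.
Substituting: Mg sinθ = (1 + 0.5000)Ma, so a = g sinθ/(1 + 0.5000) = (9.81) sin 26.6° / 1.500 = 2.928 m/s².

a ≈ 2.93 m/s²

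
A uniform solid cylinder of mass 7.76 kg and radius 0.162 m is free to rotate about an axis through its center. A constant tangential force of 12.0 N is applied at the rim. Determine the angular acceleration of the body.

α ≈ 19.1 rad/s²

I = ½MR² = (1/2)(7.76)(0.162)² = 0.1018 kg·m².
τ = F R = (12.0)(0.162) = 1.944 N·m.
Newton's second law for rotation, τ = Iα, gives α = τ/I = 1.944/0.1018 = 19.09 rad/s².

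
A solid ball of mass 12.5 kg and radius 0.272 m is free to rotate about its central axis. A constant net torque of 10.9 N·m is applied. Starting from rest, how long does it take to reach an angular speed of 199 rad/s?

I = (2/5)MR² = (2/5)(12.5)(0.272)² = 0.3699 kg·m².
α = τ/I = 10.9/0.3699 = 29.47 rad/s².
ω = αt ⇒ t = ω/α = 199/29.47 = 6.754 s.

t ≈ 6.75 s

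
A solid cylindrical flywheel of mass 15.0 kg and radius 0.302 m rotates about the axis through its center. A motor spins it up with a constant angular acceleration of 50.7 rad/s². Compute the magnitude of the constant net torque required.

τ ≈ 34.7 N·m

I = ½MR² = (1/2)(15.0)(0.302)² = 0.6840 kg·m².
τ = Iα = (0.6840)(50.70) = 34.68 N·m.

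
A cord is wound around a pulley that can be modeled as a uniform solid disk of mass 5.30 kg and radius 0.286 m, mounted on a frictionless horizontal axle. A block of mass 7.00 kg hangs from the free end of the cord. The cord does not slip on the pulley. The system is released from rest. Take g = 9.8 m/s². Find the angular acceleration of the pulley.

α ≈ 24.9 rad/s²

I = ½MR² = (1/2)(5.30)(0.286)² = 0.2168 kg·m².
Block: mg − T = ma. Pulley: TR = Iα. No-slip: a = αR, so T = (I/R²)a = 2.650·a.
Then mg = (m + 2.650)a, so a = (7.00)(9.8)/(7.00 + 2.650) = 7.109 m/s².
α = a/R = 7.109/0.286 = 24.86 rad/s².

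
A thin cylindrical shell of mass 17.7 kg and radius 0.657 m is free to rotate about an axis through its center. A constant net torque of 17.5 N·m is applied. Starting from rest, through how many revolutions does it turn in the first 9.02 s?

I = MR² = (17.7)(0.657)² = 7.640 kg·m².
α = τ/I = 17.5/7.640 = 2.291 rad/s².
θ = ½αt² = ½(2.291)(9.02)² = 93.18 rad.
Revolutions = θ/(2π) = 14.83.

≈ 14.8 revolutions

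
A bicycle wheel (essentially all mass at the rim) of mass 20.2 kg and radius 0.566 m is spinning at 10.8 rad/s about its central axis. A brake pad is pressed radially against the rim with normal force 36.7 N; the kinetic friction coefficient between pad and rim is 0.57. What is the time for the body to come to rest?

t ≈ 5.90 s

I = MR² = (20.2)(0.566)² = 6.471 kg·m².
Friction force f = μN = (0.57)(36.7) = 20.92 N at the rim; torque magnitude τ = fR = 11.84 N·m, opposing ω.
|α| = τ/I = 11.84/6.471 = 1.830 rad/s² (deceleration).
0 = ω₀ − |α|t ⇒ t = ω₀/|α| = 10.8/1.830 = 5.903 s.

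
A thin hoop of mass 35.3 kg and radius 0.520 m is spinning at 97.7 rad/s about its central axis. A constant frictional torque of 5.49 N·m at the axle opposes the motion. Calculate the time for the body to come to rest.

I = MR² = (35.3)(0.520)² = 9.545 kg·m².
The net torque has magnitude 5.49 N·m, opposing ω.
|α| = τ/I = 5.490/9.545 = 0.5752 rad/s² (deceleration).
0 = ω₀ − |α|t ⇒ t = ω₀/|α| = 97.7/0.5752 = 169.9 s.

t ≈ 170 s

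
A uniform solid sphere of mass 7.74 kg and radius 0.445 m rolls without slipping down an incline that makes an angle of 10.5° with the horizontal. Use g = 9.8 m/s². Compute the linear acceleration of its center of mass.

Translation along the incline: Mg sinθ − f = Ma.
Rotation about the center: fR = Iα with I = (2/5)MR². No-slip gives a = αR, so f = (I/R²)a = (2/5)M a.
Substituting: Mg sinθ = (1 + 0.4000)Ma, so a = g sinθ/(1 + 0.4000) = (9.8) sin 10.5° / 1.400 = 1.276 m/s².

a ≈ 1.28 m/s²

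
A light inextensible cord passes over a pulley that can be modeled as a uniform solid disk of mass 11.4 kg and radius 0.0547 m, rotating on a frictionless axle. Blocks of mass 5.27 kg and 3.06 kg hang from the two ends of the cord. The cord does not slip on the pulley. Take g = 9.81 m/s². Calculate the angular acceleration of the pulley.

I = ½MR² = (1/2)(11.4)(0.0547)² = 0.01705 kg·m².
Heavier block: m₁g − T₁ = m₁a. Lighter block: T₂ − m₂g = m₂a.
Pulley: (T₁ − T₂)R = Iα = I(a/R), so T₁ − T₂ = (I/R²)a = (1/2)M_p a = 5.700·a.
Adding the three: (m₁ − m₂)g = (m₁ + m₂ + 5.700)a, so a = (5.27 − 3.06)(9.81)/(5.27 + 3.06 + 5.700) = 1.545 m/s².
α = a/R = 1.545/0.0547 = 28.25 rad/s².

α ≈ 28.2 rad/s²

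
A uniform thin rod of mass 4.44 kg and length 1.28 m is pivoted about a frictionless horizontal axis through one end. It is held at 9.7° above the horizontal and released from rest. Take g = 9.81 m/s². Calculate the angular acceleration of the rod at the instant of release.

About the pivot, I = (1/3)ML² = (1/3)(4.44)(1.28)² = 2.425 kg·m².
The weight acts at the center, a distance L/2 = 0.6400 m from the pivot; τ = Mg(L/2) cos 9.7° = 27.48 N·m.
α = τ/I = 27.48/2.425 = 11.33 rad/s².

α ≈ 11.3 rad/s²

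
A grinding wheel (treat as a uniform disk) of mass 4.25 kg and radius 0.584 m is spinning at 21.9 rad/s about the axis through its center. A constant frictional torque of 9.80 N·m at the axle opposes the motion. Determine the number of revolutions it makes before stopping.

I = ½MR² = (1/2)(4.25)(0.584)² = 0.7247 kg·m².
The net torque has magnitude 9.80 N·m, opposing ω.
|α| = τ/I = 9.800/0.7247 = 13.52 rad/s² (deceleration).
ω² = ω₀² − 2|α|θ with ω = 0 ⇒ θ = ω₀²/(2|α|) = 17.73 rad = 2.823 rev.

≈ 2.82 revolutions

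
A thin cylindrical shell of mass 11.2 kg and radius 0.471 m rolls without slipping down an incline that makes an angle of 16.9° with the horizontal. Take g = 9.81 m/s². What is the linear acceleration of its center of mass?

a ≈ 1.43 m/s²

Translation along the incline: Mg sinθ − f = Ma.
Rotation about the center: fR = Iα with I = MR². No-slip gives a = αR, so f = (I/R²)a = M a.
Substituting: Mg sinθ = (1 + 1.000)Ma, so a = g sinθ/(1 + 1.000) = (9.81) sin 16.9° / 2.000 = 1.426 m/s².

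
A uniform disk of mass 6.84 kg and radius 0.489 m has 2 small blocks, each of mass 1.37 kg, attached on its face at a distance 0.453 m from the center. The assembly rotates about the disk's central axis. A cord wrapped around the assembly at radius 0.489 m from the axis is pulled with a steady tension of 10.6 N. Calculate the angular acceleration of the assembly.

α ≈ 3.76 rad/s²

I_disk = ½MR² = ½(6.84)(0.489)² = 0.8178 kg·m².
I_blocks = 2·m·r² = 2(1.37)(0.453)² = 0.5623 kg·m².
Total I = 1.380 kg·m².
τ = F r = (10.6)(0.489) = 5.183 N·m.
α = τ/I = 5.183/1.380 = 3.756 rad/s².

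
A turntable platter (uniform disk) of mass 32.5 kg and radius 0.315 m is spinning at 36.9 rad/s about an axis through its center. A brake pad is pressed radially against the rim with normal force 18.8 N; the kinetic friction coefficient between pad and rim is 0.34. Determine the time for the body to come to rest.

t ≈ 29.5 s

I = ½MR² = (1/2)(32.5)(0.315)² = 1.612 kg·m².
Friction force f = μN = (0.34)(18.8) = 6.392 N at the rim; torque magnitude τ = fR = 2.013 N·m, opposing ω.
|α| = τ/I = 2.013/1.612 = 1.249 rad/s² (deceleration).
0 = ω₀ − |α|t ⇒ t = ω₀/|α| = 36.9/1.249 = 29.55 s.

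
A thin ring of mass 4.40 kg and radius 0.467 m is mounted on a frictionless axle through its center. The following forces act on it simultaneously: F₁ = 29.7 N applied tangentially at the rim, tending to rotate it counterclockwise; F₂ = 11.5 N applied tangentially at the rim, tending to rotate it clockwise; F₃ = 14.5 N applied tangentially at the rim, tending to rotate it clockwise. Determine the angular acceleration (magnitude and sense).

α ≈ 1.80 rad/s², counterclockwise

I = MR² = (4.40)(0.467)² = 0.9596 kg·m².
Taking counterclockwise as positive: τ₁ = +(29.7)(0.467) = +13.87 N·m; τ₂ = −(11.5)(0.467) = −5.371 N·m; τ₃ = −(14.5)(0.467) = −6.772 N·m.
Net torque τ = 1.728 N·m.
α = τ/I = 1.728/0.9596 = 1.801 rad/s².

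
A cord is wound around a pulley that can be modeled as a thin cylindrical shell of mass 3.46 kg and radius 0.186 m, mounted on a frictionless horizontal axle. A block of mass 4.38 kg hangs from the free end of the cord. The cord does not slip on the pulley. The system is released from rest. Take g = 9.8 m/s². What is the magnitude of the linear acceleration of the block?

a ≈ 5.47 m/s²

I = MR² = (3.46)(0.186)² = 0.1197 kg·m².
Block: mg − T = ma. Pulley: TR = Iα. No-slip: a = αR, so T = (I/R²)a = 3.460·a.
Then mg = (m + 3.460)a, so a = (4.38)(9.8)/(4.38 + 3.460) = 5.475 m/s².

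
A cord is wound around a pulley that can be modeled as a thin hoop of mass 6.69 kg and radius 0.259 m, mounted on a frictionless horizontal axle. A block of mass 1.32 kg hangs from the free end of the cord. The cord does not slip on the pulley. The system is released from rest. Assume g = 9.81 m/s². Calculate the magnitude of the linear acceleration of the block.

I = MR² = (6.69)(0.259)² = 0.4488 kg·m².
Block: mg − T = ma. Pulley: TR = Iα. No-slip: a = αR, so T = (I/R²)a = 6.690·a.
Then mg = (m + 6.690)a, so a = (1.32)(9.81)/(1.32 + 6.690) = 1.617 m/s².

a ≈ 1.62 m/s²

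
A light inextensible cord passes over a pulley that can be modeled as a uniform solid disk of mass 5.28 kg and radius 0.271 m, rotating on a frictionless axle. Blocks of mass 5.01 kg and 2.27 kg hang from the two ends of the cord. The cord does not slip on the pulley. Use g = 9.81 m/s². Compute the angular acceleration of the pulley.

I = ½MR² = (1/2)(5.28)(0.271)² = 0.1939 kg·m².
Heavier block: m₁g − T₁ = m₁a. Lighter block: T₂ − m₂g = m₂a.
Pulley: (T₁ − T₂)R = Iα = I(a/R), so T₁ − T₂ = (I/R²)a = (1/2)M_p a = 2.640·a.
Adding the three: (m₁ − m₂)g = (m₁ + m₂ + 2.640)a, so a = (5.01 − 2.27)(9.81)/(5.01 + 2.27 + 2.640) = 2.710 m/s².
α = a/R = 2.710/0.271 = 9.999 rad/s².

α ≈ 10.00 rad/s²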